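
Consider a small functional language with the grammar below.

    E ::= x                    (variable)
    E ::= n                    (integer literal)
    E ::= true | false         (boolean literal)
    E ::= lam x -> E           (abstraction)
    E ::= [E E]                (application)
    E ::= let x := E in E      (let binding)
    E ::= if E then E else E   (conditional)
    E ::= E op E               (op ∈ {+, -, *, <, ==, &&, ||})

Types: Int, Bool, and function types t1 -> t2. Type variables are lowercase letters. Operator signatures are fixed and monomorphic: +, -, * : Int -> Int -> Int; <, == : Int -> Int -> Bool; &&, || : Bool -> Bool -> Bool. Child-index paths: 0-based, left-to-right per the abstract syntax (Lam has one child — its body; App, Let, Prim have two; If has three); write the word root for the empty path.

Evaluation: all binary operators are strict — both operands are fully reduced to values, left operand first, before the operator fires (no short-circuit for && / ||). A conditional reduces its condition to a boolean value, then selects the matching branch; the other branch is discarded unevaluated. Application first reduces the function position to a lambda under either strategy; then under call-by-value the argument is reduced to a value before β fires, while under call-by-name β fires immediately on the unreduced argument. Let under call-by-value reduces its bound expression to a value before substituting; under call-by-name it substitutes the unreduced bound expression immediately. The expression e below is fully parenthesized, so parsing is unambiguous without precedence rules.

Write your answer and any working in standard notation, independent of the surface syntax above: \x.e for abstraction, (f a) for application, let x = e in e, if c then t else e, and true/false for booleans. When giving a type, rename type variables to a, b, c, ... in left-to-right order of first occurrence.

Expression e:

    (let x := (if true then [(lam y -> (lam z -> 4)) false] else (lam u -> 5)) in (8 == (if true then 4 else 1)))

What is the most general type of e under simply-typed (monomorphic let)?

Derivation:
  unify Bool ~ Bool
\z._ : b -> Int
\y._ : a -> b -> Int
  unify a -> b -> Int ~ Bool -> c
  unify a ~ Bool
  unify b -> Int ~ c
_ _ : b -> Int
\u._ : d -> Int
  unify b -> Int ~ d -> Int
  unify b ~ d
  unify Int ~ Int
let x : d -> Int
  unify Int ~ Int
  unify Bool ~ Bool
  unify Int ~ Int
  unify Int ~ Int

Answer: Bool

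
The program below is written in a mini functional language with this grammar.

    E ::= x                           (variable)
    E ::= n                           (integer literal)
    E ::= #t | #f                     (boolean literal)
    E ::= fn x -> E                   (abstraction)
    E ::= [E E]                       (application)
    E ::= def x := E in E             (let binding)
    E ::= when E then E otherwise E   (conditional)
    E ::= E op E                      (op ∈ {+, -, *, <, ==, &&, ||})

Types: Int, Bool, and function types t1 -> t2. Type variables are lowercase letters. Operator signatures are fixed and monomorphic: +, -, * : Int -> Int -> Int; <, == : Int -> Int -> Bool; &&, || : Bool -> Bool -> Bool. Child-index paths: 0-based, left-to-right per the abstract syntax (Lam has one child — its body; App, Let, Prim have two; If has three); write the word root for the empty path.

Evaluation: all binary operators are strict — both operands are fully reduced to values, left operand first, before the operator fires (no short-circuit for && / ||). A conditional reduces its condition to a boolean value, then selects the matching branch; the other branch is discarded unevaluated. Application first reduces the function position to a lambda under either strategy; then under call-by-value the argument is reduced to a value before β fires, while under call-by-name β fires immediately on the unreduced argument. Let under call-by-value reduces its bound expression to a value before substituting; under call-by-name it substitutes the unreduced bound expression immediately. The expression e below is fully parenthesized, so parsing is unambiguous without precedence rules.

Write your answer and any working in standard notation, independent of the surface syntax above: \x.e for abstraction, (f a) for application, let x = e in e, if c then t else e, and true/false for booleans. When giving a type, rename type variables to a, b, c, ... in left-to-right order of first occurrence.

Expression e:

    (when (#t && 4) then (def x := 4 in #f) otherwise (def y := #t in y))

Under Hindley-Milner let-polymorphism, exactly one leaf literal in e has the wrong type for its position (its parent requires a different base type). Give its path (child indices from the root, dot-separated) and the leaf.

Trace:
  unify Bool ~ Bool
  unify Int ~ Bool
  FAIL: mismatch Int ~ Bool

Answer: 0.1 : 4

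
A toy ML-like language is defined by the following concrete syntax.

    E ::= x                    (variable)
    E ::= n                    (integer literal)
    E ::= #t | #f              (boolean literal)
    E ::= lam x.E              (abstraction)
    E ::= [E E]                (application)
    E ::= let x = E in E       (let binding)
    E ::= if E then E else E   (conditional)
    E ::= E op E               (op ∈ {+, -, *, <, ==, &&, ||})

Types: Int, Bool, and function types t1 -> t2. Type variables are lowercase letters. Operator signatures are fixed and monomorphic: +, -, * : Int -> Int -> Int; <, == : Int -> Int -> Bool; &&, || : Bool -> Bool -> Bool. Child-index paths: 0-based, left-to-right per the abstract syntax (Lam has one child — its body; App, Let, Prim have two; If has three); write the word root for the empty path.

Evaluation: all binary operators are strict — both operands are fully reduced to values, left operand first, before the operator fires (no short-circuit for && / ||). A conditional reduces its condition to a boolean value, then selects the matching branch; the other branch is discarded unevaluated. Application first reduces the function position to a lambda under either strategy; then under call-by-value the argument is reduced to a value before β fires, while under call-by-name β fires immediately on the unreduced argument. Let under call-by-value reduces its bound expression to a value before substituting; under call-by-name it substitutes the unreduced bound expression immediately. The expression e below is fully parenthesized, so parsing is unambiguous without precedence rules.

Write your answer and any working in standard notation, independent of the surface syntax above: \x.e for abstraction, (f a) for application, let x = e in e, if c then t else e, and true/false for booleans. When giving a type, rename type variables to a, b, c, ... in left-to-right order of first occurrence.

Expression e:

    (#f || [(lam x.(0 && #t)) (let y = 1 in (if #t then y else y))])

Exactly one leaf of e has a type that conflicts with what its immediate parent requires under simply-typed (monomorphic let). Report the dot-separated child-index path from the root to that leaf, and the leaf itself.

Trace:
  unify Bool ~ Bool
  unify Int ~ Bool
  FAIL: mismatch Int ~ Bool

Answer: 1.0.0.0 : 0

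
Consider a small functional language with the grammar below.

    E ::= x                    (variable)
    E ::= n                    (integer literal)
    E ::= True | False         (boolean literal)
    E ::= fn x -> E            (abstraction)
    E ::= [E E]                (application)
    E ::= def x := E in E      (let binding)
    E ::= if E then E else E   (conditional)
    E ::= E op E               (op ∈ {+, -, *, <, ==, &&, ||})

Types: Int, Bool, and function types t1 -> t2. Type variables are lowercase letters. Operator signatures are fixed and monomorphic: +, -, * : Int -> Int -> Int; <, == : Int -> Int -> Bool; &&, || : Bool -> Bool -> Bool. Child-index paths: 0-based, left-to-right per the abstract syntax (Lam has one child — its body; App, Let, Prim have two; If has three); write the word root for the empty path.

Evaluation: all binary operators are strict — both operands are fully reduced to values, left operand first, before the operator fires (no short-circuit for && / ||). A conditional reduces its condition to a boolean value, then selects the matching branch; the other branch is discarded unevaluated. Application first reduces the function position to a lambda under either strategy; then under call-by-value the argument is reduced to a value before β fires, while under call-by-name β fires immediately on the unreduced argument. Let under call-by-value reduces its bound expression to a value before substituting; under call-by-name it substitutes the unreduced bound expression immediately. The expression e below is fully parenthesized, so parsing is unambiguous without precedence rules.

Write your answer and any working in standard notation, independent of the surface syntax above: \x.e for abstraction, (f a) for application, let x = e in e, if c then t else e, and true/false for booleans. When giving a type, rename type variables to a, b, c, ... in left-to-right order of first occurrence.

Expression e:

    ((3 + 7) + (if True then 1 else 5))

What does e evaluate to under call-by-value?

Answer: 11

Trace:
step 0: ((3 + 7) + (if true then 1 else 5))
step 1: [delta@0] (10 + (if true then 1 else 5))
step 2: [if@1] (10 + 1)
step 3: [delta@root] 11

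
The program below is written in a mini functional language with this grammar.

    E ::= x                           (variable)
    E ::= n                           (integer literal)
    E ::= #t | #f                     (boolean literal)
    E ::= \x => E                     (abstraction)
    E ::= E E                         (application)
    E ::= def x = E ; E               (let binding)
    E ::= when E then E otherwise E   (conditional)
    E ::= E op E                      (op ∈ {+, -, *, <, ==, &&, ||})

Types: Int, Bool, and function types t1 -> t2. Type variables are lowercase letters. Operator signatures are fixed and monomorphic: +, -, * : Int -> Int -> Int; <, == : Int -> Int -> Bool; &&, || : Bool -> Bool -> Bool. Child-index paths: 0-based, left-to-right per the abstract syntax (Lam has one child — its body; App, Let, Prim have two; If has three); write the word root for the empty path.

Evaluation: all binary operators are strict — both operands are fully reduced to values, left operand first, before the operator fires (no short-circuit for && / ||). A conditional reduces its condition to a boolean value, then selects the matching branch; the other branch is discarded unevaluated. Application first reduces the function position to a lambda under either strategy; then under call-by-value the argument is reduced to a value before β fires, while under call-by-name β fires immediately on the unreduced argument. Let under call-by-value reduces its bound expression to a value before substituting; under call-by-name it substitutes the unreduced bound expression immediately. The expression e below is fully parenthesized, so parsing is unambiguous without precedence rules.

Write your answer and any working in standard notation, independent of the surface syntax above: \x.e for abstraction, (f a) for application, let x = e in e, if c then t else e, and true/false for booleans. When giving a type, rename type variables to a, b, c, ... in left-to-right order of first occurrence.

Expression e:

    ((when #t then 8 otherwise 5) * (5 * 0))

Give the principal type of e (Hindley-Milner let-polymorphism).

Answer: Int

Derivation:
  unify Bool ~ Bool
  unify Int ~ Int
  unify Int ~ Int
  unify Int ~ Int
  unify Int ~ Int
  unify Int ~ Int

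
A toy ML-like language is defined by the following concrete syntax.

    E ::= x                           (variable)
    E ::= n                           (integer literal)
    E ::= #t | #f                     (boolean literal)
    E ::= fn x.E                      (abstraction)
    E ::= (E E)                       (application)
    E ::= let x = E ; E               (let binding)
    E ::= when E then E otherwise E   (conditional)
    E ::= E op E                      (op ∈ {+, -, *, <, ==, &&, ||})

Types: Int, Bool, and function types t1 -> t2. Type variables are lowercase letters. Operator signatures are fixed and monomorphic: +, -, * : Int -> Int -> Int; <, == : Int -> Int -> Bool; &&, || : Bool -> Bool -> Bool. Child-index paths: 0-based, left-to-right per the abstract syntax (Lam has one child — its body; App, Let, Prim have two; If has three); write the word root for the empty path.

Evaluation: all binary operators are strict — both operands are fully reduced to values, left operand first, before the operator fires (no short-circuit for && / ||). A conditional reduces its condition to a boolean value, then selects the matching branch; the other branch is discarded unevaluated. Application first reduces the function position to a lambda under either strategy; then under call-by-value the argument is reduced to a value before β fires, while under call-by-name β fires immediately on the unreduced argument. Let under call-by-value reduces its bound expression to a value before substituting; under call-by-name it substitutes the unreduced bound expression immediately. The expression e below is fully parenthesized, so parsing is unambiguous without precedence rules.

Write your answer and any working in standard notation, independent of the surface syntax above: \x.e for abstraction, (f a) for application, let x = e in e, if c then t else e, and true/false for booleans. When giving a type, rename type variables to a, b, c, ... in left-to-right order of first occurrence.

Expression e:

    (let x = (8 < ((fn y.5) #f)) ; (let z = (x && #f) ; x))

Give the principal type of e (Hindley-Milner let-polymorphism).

Trace:
  unify Int ~ Int
\y._ : a -> Int
  unify a -> Int ~ Bool -> b
  unify a ~ Bool
  unify Int ~ b
_ _ : Int
  unify Int ~ Int
let x : Bool
x : Bool
  unify Bool ~ Bool
  unify Bool ~ Bool
let z : Bool
x : Bool

Answer: Bool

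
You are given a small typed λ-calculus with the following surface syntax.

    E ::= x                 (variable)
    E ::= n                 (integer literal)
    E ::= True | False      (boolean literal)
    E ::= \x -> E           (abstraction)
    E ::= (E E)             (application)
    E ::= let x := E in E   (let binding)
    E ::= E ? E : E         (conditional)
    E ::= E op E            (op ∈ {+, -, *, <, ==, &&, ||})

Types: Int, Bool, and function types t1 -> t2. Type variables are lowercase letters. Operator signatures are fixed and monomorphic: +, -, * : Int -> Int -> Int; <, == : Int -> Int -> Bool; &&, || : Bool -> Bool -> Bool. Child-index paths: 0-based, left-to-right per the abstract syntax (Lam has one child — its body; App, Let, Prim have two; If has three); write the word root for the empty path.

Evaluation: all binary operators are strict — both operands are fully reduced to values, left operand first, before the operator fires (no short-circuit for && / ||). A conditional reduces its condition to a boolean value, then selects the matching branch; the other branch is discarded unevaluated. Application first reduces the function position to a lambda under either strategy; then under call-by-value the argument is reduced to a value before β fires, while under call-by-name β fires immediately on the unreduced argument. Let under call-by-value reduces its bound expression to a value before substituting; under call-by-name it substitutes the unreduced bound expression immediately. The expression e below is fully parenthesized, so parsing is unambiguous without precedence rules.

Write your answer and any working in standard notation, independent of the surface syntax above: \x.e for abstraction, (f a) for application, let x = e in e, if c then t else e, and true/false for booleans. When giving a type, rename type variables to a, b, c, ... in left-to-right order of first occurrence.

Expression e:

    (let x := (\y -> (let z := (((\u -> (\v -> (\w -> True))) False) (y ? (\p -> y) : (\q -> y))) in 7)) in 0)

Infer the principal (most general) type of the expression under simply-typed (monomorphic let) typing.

Working:
\w._ : d -> Bool
\v._ : c -> d -> Bool
\u._ : b -> c -> d -> Bool
  unify b -> c -> d -> Bool ~ Bool -> e
  unify b ~ Bool
  unify c -> d -> Bool ~ e
_ _ : c -> d -> Bool
y : a
  unify a ~ Bool
y : Bool
\p._ : f -> Bool
y : Bool
\q._ : g -> Bool
  unify f -> Bool ~ g -> Bool
  unify f ~ g
  unify Bool ~ Bool
  unify c -> d -> Bool ~ (g -> Bool) -> h
  unify c ~ g -> Bool
  unify d -> Bool ~ h
_ _ : d -> Bool
let z : d -> Bool
\y._ : Bool -> Int
let x : Bool -> Int

Answer: Int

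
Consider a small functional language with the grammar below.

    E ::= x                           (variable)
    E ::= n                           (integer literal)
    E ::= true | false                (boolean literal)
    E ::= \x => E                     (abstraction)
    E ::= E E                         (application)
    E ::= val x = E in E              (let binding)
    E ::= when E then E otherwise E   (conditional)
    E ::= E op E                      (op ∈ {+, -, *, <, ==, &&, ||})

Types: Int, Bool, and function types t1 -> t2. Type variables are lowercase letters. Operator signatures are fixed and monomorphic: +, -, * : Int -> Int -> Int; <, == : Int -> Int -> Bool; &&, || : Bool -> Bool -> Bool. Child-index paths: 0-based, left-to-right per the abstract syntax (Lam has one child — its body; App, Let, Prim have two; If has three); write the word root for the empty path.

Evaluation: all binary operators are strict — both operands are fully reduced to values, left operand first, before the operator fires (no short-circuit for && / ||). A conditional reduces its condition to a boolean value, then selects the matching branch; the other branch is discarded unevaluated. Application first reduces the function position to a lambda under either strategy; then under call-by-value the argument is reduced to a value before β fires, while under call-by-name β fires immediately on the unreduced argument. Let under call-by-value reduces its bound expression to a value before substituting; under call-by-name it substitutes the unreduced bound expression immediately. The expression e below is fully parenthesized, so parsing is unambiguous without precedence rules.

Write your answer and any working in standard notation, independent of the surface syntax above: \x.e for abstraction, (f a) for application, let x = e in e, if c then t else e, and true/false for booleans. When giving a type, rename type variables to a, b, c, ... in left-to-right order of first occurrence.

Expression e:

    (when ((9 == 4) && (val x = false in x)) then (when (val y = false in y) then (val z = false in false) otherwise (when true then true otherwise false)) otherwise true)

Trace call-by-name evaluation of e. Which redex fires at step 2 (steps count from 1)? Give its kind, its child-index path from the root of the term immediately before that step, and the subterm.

Working:
step 0: (if ((9 == 4) && (let x = false in x)) then (if (let y = false in y) then (let z = false in false) else (if true then true else false)) else true)
step 1: [delta@0.0] (if (false && (let x = false in x)) then (if (let y = false in y) then (let z = false in false) else (if true then true else false)) else true)
step 2: [let@0.1] (if (false && false) then (if (let y = false in y) then (let z = false in false) else (if true then true else false)) else true)

Answer: let at 0.1 : (let x = false in x)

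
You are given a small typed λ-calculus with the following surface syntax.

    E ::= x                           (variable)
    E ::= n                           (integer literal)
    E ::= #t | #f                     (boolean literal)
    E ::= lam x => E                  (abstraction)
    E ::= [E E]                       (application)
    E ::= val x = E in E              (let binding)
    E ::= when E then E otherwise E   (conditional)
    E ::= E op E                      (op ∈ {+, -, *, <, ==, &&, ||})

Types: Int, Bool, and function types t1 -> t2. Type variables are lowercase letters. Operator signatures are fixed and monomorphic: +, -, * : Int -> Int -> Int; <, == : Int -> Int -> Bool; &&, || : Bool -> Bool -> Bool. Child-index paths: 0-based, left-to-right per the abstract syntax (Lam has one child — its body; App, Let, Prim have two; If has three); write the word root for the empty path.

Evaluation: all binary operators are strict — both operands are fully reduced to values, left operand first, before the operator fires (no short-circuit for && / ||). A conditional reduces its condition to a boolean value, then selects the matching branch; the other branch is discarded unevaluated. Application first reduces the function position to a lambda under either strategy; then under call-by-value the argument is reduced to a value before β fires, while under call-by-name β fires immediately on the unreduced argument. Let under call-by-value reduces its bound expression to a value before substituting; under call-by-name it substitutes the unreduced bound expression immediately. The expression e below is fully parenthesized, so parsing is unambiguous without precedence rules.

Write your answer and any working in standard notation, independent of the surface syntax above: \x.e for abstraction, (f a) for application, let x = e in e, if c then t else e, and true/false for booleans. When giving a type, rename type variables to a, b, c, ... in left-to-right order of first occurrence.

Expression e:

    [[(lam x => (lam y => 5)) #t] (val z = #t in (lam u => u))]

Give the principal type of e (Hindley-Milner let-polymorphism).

Answer: Int

Working:
\y._ : b -> Int
\x._ : a -> b -> Int
  unify a -> b -> Int ~ Bool -> c
  unify a ~ Bool
  unify b -> Int ~ c
_ _ : b -> Int
let z : Bool
u : d
\u._ : d -> d
  unify b -> Int ~ (d -> d) -> e
  unify b ~ d -> d
  unify Int ~ e
_ _ : Int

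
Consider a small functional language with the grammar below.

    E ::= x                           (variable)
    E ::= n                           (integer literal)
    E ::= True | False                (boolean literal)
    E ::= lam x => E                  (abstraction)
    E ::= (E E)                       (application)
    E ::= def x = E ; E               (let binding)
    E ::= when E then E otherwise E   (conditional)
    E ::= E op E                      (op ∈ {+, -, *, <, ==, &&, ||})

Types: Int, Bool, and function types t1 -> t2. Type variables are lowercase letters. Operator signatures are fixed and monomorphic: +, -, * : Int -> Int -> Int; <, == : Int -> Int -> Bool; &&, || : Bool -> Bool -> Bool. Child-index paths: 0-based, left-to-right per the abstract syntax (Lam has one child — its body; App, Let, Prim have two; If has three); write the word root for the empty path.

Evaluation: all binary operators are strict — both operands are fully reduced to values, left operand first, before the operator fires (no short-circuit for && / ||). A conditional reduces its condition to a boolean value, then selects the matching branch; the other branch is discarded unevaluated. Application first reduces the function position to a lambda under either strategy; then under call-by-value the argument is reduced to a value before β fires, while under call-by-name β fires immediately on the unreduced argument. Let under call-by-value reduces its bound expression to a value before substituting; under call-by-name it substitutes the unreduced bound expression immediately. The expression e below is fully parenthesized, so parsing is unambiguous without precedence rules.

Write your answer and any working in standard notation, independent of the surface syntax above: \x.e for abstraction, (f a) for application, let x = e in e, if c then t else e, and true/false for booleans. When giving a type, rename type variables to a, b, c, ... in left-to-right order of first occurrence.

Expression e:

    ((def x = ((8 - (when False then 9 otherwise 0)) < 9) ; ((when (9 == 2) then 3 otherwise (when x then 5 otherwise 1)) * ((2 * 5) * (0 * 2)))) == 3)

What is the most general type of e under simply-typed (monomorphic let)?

Working:
  unify Int ~ Int
  unify Bool ~ Bool
  unify Int ~ Int
  unify Int ~ Int
  unify Int ~ Int
  unify Int ~ Int
let x : Bool
  unify Int ~ Int
  unify Int ~ Int
  unify Bool ~ Bool
x : Bool
  unify Bool ~ Bool
  unify Int ~ Int
  unify Int ~ Int
  unify Int ~ Int
  unify Int ~ Int
  unify Int ~ Int
  unify Int ~ Int
  unify Int ~ Int
  unify Int ~ Int
  unify Int ~ Int
  unify Int ~ Int
  unify Int ~ Int
  unify Int ~ Int

Answer: Bool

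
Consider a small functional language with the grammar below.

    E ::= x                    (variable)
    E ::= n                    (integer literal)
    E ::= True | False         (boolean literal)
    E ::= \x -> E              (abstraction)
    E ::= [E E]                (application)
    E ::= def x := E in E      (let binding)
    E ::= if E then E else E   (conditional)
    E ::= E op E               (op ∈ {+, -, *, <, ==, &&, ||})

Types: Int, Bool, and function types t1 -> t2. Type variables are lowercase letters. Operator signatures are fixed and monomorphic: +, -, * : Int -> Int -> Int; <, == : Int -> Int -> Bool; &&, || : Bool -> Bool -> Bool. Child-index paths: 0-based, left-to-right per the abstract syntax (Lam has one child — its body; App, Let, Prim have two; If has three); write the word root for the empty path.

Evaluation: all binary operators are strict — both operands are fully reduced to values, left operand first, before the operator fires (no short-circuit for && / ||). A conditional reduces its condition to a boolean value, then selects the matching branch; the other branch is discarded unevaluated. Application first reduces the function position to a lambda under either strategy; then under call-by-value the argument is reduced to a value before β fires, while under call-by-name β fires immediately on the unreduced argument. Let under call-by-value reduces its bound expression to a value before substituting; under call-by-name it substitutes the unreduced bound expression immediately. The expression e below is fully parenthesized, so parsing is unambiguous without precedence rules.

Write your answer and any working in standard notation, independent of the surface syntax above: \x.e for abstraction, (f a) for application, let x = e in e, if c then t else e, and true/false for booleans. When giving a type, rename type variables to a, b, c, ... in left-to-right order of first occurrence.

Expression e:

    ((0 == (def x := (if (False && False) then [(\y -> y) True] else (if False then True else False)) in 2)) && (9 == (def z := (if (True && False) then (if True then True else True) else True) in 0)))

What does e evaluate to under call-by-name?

Answer: false

Working:
step 0: ((0 == (let x = (if (false && false) then ((\y.y) true) else (if false then true else false)) in 2)) && (9 == (let z = (if (true && false) then (if true then true else true) else true) in 0)))
step 1: [let@0.1] ((0 == 2) && (9 == (let z = (if (true && false) then (if true then true else true) else true) in 0)))
step 2: [delta@0] (false && (9 == (let z = (if (true && false) then (if true then true else true) else true) in 0)))
step 3: [let@1.1] (false && (9 == 0))
step 4: [delta@1] (false && false)
step 5: [delta@root] false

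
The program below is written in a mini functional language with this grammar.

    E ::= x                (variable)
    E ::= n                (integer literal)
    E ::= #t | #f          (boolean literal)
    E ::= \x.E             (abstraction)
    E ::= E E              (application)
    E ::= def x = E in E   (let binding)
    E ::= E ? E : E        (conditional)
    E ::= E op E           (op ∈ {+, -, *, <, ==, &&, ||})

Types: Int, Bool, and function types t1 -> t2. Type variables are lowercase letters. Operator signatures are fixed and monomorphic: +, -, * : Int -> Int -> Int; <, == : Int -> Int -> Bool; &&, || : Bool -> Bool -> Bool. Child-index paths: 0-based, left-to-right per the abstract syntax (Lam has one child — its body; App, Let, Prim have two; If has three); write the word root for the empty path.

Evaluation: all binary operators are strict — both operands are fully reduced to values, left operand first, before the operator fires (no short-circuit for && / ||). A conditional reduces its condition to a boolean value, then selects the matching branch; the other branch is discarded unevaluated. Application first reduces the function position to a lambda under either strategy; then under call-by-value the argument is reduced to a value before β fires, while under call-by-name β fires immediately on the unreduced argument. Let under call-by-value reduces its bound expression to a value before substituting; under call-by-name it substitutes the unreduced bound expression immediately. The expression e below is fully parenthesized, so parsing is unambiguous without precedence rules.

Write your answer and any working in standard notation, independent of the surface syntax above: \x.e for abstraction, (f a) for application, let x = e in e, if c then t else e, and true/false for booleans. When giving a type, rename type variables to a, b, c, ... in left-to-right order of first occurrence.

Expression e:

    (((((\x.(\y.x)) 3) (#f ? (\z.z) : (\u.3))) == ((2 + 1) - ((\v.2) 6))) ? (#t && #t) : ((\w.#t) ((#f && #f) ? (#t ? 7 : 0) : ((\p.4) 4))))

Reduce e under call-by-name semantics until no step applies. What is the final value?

Working:
step 0: (if ((((\x.(\y.x)) 3) (if false then (\z.z) else (\u.3))) == ((2 + 1) - ((\v.2) 6))) then (true && true) else ((\w.true) (if (false && false) then (if true then 7 else 0) else ((\p.4) 4))))
step 1: [beta@0.0.0] (if (((\y.3) (if false then (\z.z) else (\u.3))) == ((2 + 1) - ((\v.2) 6))) then (true && true) else ((\w.true) (if (false && false) then (if true then 7 else 0) else ((\p.4) 4))))
step 2: [beta@0.0] (if (3 == ((2 + 1) - ((\v.2) 6))) then (true && true) else ((\w.true) (if (false && false) then (if true then 7 else 0) else ((\p.4) 4))))
step 3: [delta@0.1.0] (if (3 == (3 - ((\v.2) 6))) then (true && true) else ((\w.true) (if (false && false) then (if true then 7 else 0) else ((\p.4) 4))))
step 4: [beta@0.1.1] (if (3 == (3 - 2)) then (true && true) else ((\w.true) (if (false && false) then (if true then 7 else 0) else ((\p.4) 4))))
step 5: [delta@0.1] (if (3 == 1) then (true && true) else ((\w.true) (if (false && false) then (if true then 7 else 0) else ((\p.4) 4))))
step 6: [delta@0] (if false then (true && true) else ((\w.true) (if (false && false) then (if true then 7 else 0) else ((\p.4) 4))))
step 7: [if@root] ((\w.true) (if (false && false) then (if true then 7 else 0) else ((\p.4) 4)))
step 8: [beta@root] true

Answer: true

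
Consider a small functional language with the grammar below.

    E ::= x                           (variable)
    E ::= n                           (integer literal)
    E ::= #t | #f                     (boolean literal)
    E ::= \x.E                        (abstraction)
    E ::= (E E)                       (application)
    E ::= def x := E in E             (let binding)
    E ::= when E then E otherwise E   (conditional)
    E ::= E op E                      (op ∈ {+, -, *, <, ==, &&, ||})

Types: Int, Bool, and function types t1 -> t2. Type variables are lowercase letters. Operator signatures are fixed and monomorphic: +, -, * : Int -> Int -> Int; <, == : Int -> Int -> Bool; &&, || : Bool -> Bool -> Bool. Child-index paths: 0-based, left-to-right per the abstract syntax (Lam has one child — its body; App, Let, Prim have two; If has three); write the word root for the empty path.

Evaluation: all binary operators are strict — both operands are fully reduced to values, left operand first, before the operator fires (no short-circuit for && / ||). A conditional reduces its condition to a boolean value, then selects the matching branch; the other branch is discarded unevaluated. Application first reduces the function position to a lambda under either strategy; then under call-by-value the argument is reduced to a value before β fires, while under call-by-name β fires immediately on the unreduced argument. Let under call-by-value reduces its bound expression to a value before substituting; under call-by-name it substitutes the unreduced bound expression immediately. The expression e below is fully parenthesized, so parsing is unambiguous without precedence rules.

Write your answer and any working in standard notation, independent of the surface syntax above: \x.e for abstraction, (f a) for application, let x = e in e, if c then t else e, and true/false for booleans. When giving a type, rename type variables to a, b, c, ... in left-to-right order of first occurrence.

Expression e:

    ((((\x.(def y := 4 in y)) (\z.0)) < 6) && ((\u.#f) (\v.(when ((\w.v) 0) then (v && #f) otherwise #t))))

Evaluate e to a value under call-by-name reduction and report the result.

Answer: false

Working:
step 0: ((((\x.(let y = 4 in y)) (\z.0)) < 6) && ((\u.false) (\v.(if ((\w.v) 0) then (v && false) else true))))
step 1: [beta@0.0] (((let y = 4 in y) < 6) && ((\u.false) (\v.(if ((\w.v) 0) then (v && false) else true))))
step 2: [let@0.0] ((4 < 6) && ((\u.false) (\v.(if ((\w.v) 0) then (v && false) else true))))
step 3: [delta@0] (true && ((\u.false) (\v.(if ((\w.v) 0) then (v && false) else true))))
step 4: [beta@1] (true && false)
step 5: [delta@root] false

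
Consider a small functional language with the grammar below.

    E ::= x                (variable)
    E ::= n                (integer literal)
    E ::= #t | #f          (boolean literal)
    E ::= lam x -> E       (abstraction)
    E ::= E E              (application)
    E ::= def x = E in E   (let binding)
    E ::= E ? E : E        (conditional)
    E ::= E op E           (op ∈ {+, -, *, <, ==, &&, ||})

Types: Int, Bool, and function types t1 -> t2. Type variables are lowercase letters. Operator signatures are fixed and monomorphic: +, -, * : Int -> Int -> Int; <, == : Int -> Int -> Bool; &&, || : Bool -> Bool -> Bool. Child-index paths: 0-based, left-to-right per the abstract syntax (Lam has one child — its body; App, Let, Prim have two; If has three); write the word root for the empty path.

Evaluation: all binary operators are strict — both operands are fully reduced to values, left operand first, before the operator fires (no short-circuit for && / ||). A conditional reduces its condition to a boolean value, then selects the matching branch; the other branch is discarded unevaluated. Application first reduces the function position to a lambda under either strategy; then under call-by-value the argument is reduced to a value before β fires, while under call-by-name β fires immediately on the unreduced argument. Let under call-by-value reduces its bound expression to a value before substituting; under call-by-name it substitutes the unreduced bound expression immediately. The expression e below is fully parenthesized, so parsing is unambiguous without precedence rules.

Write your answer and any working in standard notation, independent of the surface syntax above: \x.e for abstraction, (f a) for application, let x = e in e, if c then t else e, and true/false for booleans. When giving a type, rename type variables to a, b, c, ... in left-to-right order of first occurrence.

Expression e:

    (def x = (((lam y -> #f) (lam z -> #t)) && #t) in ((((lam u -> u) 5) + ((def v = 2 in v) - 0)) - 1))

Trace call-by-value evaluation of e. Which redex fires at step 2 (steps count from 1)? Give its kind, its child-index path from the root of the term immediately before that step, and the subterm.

Answer: delta at 0 : (false && true)

Derivation:
step 0: (let x = (((\y.false) (\z.true)) && true) in ((((\u.u) 5) + ((let v = 2 in v) - 0)) - 1))
step 1: [beta@0.0] (let x = (false && true) in ((((\u.u) 5) + ((let v = 2 in v) - 0)) - 1))
step 2: [delta@0] (let x = false in ((((\u.u) 5) + ((let v = 2 in v) - 0)) - 1))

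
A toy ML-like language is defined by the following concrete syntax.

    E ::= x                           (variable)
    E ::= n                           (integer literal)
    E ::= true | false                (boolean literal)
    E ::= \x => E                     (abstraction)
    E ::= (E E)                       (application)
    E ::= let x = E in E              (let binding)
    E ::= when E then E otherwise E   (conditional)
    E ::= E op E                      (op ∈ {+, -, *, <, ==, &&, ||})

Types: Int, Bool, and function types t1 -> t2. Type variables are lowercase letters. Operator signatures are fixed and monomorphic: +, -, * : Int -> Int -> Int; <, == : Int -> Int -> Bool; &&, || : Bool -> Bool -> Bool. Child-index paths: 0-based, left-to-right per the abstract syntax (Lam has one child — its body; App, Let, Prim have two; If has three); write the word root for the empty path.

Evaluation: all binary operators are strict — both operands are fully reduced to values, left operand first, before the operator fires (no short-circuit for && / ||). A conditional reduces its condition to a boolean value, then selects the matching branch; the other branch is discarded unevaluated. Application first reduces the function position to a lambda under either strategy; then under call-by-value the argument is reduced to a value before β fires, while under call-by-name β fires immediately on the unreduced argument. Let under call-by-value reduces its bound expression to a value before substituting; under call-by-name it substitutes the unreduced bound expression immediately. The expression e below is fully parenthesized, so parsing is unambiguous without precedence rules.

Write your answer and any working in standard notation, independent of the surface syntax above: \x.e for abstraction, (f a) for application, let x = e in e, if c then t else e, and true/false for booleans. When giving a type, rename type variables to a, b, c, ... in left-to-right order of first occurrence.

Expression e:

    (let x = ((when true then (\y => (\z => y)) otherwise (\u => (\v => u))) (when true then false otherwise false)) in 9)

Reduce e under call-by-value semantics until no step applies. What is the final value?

Answer: 9

Derivation:
step 0: (let x = ((if true then (\y.(\z.y)) else (\u.(\v.u))) (if true then false else false)) in 9)
step 1: [if@0.0] (let x = ((\y.(\z.y)) (if true then false else false)) in 9)
step 2: [if@0.1] (let x = ((\y.(\z.y)) false) in 9)
step 3: [beta@0] (let x = (\z.false) in 9)
step 4: [let@root] 9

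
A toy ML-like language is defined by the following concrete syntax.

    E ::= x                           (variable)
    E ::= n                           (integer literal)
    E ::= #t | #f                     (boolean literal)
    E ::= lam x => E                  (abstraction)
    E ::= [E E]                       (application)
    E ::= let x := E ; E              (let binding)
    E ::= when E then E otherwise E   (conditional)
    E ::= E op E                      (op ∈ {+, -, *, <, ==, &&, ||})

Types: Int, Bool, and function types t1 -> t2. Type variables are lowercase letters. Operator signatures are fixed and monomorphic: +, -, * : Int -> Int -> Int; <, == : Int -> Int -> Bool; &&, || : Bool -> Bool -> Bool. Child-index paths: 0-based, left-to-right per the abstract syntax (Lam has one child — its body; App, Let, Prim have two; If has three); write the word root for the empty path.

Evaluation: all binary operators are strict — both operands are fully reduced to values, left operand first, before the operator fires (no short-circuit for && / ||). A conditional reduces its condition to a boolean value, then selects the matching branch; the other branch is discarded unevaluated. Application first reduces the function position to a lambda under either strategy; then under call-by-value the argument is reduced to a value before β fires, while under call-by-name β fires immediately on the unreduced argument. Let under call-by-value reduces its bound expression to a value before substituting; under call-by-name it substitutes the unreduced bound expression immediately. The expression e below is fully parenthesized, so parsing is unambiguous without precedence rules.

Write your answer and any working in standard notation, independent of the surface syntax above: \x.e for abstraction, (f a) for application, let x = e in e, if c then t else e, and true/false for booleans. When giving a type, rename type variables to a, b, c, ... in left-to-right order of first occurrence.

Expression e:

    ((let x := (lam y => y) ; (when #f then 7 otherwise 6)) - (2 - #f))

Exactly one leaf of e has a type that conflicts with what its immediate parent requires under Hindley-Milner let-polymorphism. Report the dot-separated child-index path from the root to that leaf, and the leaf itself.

Answer: 1.1 : false

Derivation:
y : a
\y._ : a -> a
let x : forall. a -> a
  unify Bool ~ Bool
  unify Int ~ Int
  unify Int ~ Int
  unify Int ~ Int
  unify Bool ~ Int
  FAIL: mismatch Bool ~ Int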